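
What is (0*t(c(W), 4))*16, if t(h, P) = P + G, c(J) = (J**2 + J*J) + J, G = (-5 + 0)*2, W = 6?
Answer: 0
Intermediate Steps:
G = -10 (G = -5*2 = -10)
c(J) = J + 2*J**2 (c(J) = (J**2 + J**2) + J = 2*J**2 + J = J + 2*J**2)
t(h, P) = -10 + P (t(h, P) = P - 10 = -10 + P)
(0*t(c(W), 4))*16 = (0*(-10 + 4))*16 = (0*(-6))*16 = 0*16 = 0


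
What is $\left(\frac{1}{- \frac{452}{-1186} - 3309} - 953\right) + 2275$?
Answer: $\frac{2593777949}{1962011} \approx 1322.0$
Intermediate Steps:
$\left(\frac{1}{- \frac{452}{-1186} - 3309} - 953\right) + 2275 = \left(\frac{1}{\left(-452\right) \left(- \frac{1}{1186}\right) - 3309} - 953\right) + 2275 = \left(\frac{1}{\frac{226}{593} - 3309} - 953\right) + 2275 = \left(\frac{1}{- \frac{1962011}{593}} - 953\right) + 2275 = \left(- \frac{593}{1962011} - 953\right) + 2275 = - \frac{1869797076}{1962011} + 2275 = \frac{2593777949}{1962011}$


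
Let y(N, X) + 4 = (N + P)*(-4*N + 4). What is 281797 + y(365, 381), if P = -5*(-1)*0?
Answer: -249647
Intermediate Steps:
P = 0 (P = 5*0 = 0)
y(N, X) = -4 + N*(4 - 4*N) (y(N, X) = -4 + (N + 0)*(-4*N + 4) = -4 + N*(4 - 4*N))
281797 + y(365, 381) = 281797 + (-4 - 4*365² + 4*365) = 281797 + (-4 - 4*133225 + 1460) = 281797 + (-4 - 532900 + 1460) = 281797 - 531444 = -249647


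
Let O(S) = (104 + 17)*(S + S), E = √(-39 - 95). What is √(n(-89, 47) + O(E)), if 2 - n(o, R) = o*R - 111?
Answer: √(4296 + 242*I*√134) ≈ 68.646 + 20.404*I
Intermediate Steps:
n(o, R) = 113 - R*o (n(o, R) = 2 - (o*R - 111) = 2 - (R*o - 111) = 2 - (-111 + R*o) = 2 + (111 - R*o) = 113 - R*o)
E = I*√134 (E = √(-134) = I*√134 ≈ 11.576*I)
O(S) = 242*S (O(S) = 121*(2*S) = 242*S)
√(n(-89, 47) + O(E)) = √((113 - 1*47*(-89)) + 242*(I*√134)) = √((113 + 4183) + 242*I*√134) = √(4296 + 242*I*√134)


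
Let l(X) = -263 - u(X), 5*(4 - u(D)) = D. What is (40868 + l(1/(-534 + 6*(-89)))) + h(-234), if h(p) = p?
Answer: 215559779/5340 ≈ 40367.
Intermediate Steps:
u(D) = 4 - D/5
l(X) = -267 + X/5 (l(X) = -263 - (4 - X/5) = -263 + (-4 + X/5) = -267 + X/5)
(40868 + l(1/(-534 + 6*(-89)))) + h(-234) = (40868 + (-267 + 1/(5*(-534 + 6*(-89))))) - 234 = (40868 + (-267 + 1/(5*(-534 - 534)))) - 234 = (40868 + (-267 + (⅕)/(-1068))) - 234 = (40868 + (-267 + (⅕)*(-1/1068))) - 234 = (40868 + (-267 - 1/5340)) - 234 = (40868 - 1425781/5340) - 234 = 216809339/5340 - 234 = 215559779/5340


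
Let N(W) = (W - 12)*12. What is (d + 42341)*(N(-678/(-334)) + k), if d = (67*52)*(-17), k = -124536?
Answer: 351544987404/167 ≈ 2.1051e+9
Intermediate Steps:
d = -59228 (d = 3484*(-17) = -59228)
N(W) = -144 + 12*W (N(W) = (-12 + W)*12 = -144 + 12*W)
(d + 42341)*(N(-678/(-334)) + k) = (-59228 + 42341)*((-144 + 12*(-678/(-334))) - 124536) = -16887*((-144 + 12*(-678*(-1/334))) - 124536) = -16887*((-144 + 12*(339/167)) - 124536) = -16887*((-144 + 4068/167) - 124536) = -16887*(-19980/167 - 124536) = -16887*(-20817492/167) = 351544987404/167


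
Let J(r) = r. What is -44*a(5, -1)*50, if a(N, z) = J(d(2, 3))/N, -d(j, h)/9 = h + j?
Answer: 19800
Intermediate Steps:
d(j, h) = -9*h - 9*j (d(j, h) = -9*(h + j) = -9*h - 9*j)
a(N, z) = -45/N (a(N, z) = (-9*3 - 9*2)/N = (-27 - 18)/N = -45/N)
-44*a(5, -1)*50 = -(-1980)/5*50 = -44*(-9)*50 = 396*50 = 19800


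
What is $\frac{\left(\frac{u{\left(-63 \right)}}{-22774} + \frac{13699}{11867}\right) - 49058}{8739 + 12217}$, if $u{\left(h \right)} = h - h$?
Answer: $- \frac{18779277}{8022092} \approx -2.3409$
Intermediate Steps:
$u{\left(h \right)} = 0$
$\frac{\left(\frac{u{\left(-63 \right)}}{-22774} + \frac{13699}{11867}\right) - 49058}{8739 + 12217} = \frac{\left(\frac{0}{-22774} + \frac{13699}{11867}\right) - 49058}{8739 + 12217} = \frac{\left(0 \left(- \frac{1}{22774}\right) + 13699 \cdot \frac{1}{11867}\right) - 49058}{20956} = \left(\left(0 + \frac{13699}{11867}\right) - 49058\right) \frac{1}{20956} = \left(\frac{13699}{11867} - 49058\right) \frac{1}{20956} = \left(- \frac{582157587}{11867}\right) \frac{1}{20956} = - \frac{18779277}{8022092}$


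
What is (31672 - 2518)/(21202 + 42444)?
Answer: 14577/31823 ≈ 0.45807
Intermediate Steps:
(31672 - 2518)/(21202 + 42444) = 29154/63646 = 29154*(1/63646) = 14577/31823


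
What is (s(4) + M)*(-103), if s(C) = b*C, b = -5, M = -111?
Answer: 13493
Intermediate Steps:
s(C) = -5*C
(s(4) + M)*(-103) = (-5*4 - 111)*(-103) = (-20 - 111)*(-103) = -131*(-103) = 13493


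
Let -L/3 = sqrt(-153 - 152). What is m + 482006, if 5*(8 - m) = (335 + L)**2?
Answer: 460118 + 402*I*sqrt(305) ≈ 4.6012e+5 + 7020.6*I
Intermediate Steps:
L = -3*I*sqrt(305) (L = -3*sqrt(-153 - 152) = -3*I*sqrt(305) ≈ -52.393*I)
m = 8 - (335 - 3*I*sqrt(305))**2/5 ≈ -21888.0 + 7020.6*I
m + 482006 = (-21888 + 402*I*sqrt(305)) + 482006 = 460118 + 402*I*sqrt(305)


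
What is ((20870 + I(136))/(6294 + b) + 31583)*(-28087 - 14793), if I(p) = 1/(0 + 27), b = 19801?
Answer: -190840354862336/140913 ≈ -1.3543e+9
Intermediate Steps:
I(p) = 1/27
((20870 + I(136))/(6294 + b) + 31583)*(-28087 - 14793) = ((20870 + 1/27)/(6294 + 19801) + 31583)*(-28087 - 14793) = ((563491/27)/26095 + 31583)*(-42880) = ((563491/27)*(1/26095) + 31583)*(-42880) = (563491/704565 + 31583)*(-42880) = (22252839886/704565)*(-42880) = -190840354862336/140913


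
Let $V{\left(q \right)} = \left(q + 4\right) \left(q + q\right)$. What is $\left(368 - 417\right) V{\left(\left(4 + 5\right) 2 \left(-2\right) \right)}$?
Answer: $-112896$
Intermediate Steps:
$V{\left(q \right)} = 2 q \left(4 + q\right)$ ($V{\left(q \right)} = \left(4 + q\right) 2 q = 2 q \left(4 + q\right)$)
$\left(368 - 417\right) V{\left(\left(4 + 5\right) 2 \left(-2\right) \right)} = \left(368 - 417\right) 2 \left(4 + 5\right) 2 \left(-2\right) \left(4 + \left(4 + 5\right) 2 \left(-2\right)\right) = - 49 \cdot 2 \cdot 9 \left(-4\right) \left(4 + 9 \left(-4\right)\right) = - 49 \cdot 2 \left(-36\right) \left(4 - 36\right) = - 49 \cdot 2 \left(-36\right) \left(-32\right) = \left(-49\right) 2304 = -112896$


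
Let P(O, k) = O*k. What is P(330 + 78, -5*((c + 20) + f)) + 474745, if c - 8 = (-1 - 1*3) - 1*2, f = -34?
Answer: 499225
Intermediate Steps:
c = 2 (c = 8 + ((-1 - 1*3) - 1*2) = 8 + ((-1 - 3) - 2) = 8 + (-4 - 2) = 8 - 6 = 2)
P(330 + 78, -5*((c + 20) + f)) + 474745 = (330 + 78)*(-5*((2 + 20) - 34)) + 474745 = 408*(-5*(22 - 34)) + 474745 = 408*(-5*(-12)) + 474745 = 408*60 + 474745 = 24480 + 474745 = 499225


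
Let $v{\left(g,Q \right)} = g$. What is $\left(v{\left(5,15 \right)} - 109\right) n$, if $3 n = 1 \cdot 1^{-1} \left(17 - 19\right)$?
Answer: $\frac{208}{3} \approx 69.333$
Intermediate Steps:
$n = - \frac{2}{3}$ ($n = \frac{1 \cdot 1^{-1} \left(17 - 19\right)}{3} = \frac{1 \cdot 1 \left(-2\right)}{3} = \frac{1 \left(-2\right)}{3} = \frac{1}{3} \left(-2\right) = - \frac{2}{3} \approx -0.66667$)
$\left(v{\left(5,15 \right)} - 109\right) n = \left(5 - 109\right) \left(- \frac{2}{3}\right) = \left(-104\right) \left(- \frac{2}{3}\right) = \frac{208}{3}$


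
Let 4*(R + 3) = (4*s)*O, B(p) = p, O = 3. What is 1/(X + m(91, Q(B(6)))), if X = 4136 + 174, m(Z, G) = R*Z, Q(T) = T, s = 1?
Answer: 1/4310 ≈ 0.00023202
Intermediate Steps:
R = 0 (R = -3 + ((4*1)*3)/4 = -3 + (4*3)/4 = -3 + (1/4)*12 = -3 + 3 = 0)
m(Z, G) = 0 (m(Z, G) = 0*Z = 0)
X = 4310
1/(X + m(91, Q(B(6)))) = 1/(4310 + 0) = 1/4310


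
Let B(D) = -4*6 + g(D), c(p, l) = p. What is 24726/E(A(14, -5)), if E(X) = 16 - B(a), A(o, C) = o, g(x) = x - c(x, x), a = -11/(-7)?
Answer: 12363/20 ≈ 618.15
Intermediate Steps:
a = 11/7 (a = -11*(-1/7) = 11/7 ≈ 1.5714)
g(x) = 0 (g(x) = x - x = 0)
B(D) = -24 (B(D) = -4*6 + 0 = -24 + 0 = -24)
E(X) = 40 (E(X) = 16 - 1*(-24) = 16 + 24 = 40)
24726/E(A(14, -5)) = 24726/40 = 24726*(1/40) = 12363/20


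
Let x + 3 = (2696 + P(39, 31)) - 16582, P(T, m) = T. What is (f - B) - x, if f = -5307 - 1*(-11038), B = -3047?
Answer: 22628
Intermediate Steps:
x = -13850 (x = -3 + ((2696 + 39) - 16582) = -3 + (2735 - 16582) = -3 - 13847 = -13850)
f = 5731 (f = -5307 + 11038 = 5731)
(f - B) - x = (5731 - 1*(-3047)) - 1*(-13850) = (5731 + 3047) + 13850 = 8778 + 13850 = 22628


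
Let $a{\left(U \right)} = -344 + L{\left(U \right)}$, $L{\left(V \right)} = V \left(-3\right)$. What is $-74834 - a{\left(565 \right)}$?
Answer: $-72795$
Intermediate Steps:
$L{\left(V \right)} = - 3 V$
$a{\left(U \right)} = -344 - 3 U$
$-74834 - a{\left(565 \right)} = -74834 - \left(-344 - 1695\right) = -74834 - -2039 = -74834 + 2039 = -72795$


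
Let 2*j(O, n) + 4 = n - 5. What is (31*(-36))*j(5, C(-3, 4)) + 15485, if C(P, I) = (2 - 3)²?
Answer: 19949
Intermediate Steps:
C(P, I) = 1 (C(P, I) = (-1)² = 1)
j(O, n) = -9/2 + n/2 (j(O, n) = -2 + (n - 5)/2 = -2 + (-5 + n)/2 = -2 + (-5/2 + n/2) = -9/2 + n/2)
(31*(-36))*j(5, C(-3, 4)) + 15485 = (31*(-36))*(-9/2 + (½)*1) + 15485 = -1116*(-9/2 + ½) + 15485 = -1116*(-4) + 15485 = 4464 + 15485 = 19949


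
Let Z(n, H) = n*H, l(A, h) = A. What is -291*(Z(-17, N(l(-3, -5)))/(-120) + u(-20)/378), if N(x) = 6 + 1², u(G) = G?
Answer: -688409/2520 ≈ -273.18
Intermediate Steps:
N(x) = 7 (N(x) = 6 + 1 = 7)
Z(n, H) = H*n
-291*(Z(-17, N(l(-3, -5)))/(-120) + u(-20)/378) = -291*((7*(-17))/(-120) - 20/378) = -291*(-119*(-1/120) - 20*1/378) = -291*(119/120 - 10/189) = -291*7097/7560 = -688409/2520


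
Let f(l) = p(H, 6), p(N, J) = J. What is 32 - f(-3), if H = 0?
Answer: 26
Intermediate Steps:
f(l) = 6
32 - f(-3) = 32 - 1*6 = 32 - 6 = 26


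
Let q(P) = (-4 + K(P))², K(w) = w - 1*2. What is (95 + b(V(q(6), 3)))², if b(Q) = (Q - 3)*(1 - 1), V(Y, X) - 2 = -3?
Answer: 9025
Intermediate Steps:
K(w) = -2 + w (K(w) = w - 2 = -2 + w)
q(P) = (-6 + P)² (q(P) = (-4 + (-2 + P))² = (-6 + P)²)
V(Y, X) = -1 (V(Y, X) = 2 - 3 = -1)
b(Q) = 0 (b(Q) = (-3 + Q)*0 = 0)
(95 + b(V(q(6), 3)))² = (95 + 0)² = 95² = 9025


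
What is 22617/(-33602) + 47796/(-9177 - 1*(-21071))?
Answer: 668517297/199831094 ≈ 3.3454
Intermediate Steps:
22617/(-33602) + 47796/(-9177 - 1*(-21071)) = 22617*(-1/33602) + 47796/(-9177 + 21071) = -22617/33602 + 47796/11894 = -22617/33602 + 47796*(1/11894) = -22617/33602 + 23898/5947 = 668517297/199831094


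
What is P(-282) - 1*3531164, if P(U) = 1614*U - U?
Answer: -3986030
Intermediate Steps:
P(U) = 1613*U
P(-282) - 1*3531164 = 1613*(-282) - 1*3531164 = -454866 - 3531164 = -3986030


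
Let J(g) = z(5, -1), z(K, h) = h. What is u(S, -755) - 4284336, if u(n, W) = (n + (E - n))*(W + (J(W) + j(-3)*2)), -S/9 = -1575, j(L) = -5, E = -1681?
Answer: -2996690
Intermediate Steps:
S = 14175 (S = -9*(-1575) = 14175)
J(g) = -1
u(n, W) = 18491 - 1681*W (u(n, W) = (n + (-1681 - n))*(W + (-1 - 5*2)) = -1681*(W + (-1 - 10)) = -1681*(W - 11) = -1681*(-11 + W) = 18491 - 1681*W)
u(S, -755) - 4284336 = (18491 - 1681*(-755)) - 4284336 = (18491 + 1269155) - 4284336 = 1287646 - 4284336 = -2996690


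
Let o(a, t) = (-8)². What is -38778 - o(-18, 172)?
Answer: -38842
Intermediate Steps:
o(a, t) = 64
-38778 - o(-18, 172) = -38778 - 1*64 = -38778 - 64 = -38842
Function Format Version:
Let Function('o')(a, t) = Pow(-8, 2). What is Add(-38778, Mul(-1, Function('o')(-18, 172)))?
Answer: -38842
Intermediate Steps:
Function('o')(a, t) = 64
Add(-38778, Mul(-1, Function('o')(-18, 172))) = Add(-38778, Mul(-1, 64)) = Add(-38778, -64) = -38842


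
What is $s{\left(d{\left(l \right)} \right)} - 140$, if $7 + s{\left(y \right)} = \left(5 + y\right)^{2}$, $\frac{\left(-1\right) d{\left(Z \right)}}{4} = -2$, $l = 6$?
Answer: $22$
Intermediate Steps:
$d{\left(Z \right)} = 8$ ($d{\left(Z \right)} = \left(-4\right) \left(-2\right) = 8$)
$s{\left(y \right)} = -7 + \left(5 + y\right)^{2}$
$s{\left(d{\left(l \right)} \right)} - 140 = \left(-7 + \left(5 + 8\right)^{2}\right) - 140 = \left(-7 + 13^{2}\right) - 140 = \left(-7 + 169\right) - 140 = 162 - 140 = 22$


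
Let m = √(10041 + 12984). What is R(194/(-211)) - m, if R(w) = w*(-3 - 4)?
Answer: 1358/211 - 5*√921 ≈ -145.30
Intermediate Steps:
R(w) = -7*w (R(w) = w*(-7) = -7*w)
m = 5*√921 (m = √23025 = 5*√921 ≈ 151.74)
R(194/(-211)) - m = -1358/(-211) - 5*√921 = -1358*(-1)/211 - 5*√921 = -7*(-194/211) - 5*√921 = 1358/211 - 5*√921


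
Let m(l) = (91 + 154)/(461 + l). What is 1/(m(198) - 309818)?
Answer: -659/204169817 ≈ -3.2277e-6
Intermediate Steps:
m(l) = 245/(461 + l)
1/(m(198) - 309818) = 1/(245/(461 + 198) - 309818) = 1/(245/659 - 309818) = 1/(-204169817/659) = -659/204169817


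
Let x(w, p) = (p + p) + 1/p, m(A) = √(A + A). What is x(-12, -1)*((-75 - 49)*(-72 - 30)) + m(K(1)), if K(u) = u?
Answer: -37944 + √2 ≈ -37943.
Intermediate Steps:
m(A) = √2*√A (m(A) = √(2*A) = √2*√A)
x(w, p) = 1/p + 2*p (x(w, p) = 2*p + 1/p = 1/p + 2*p)
x(-12, -1)*((-75 - 49)*(-72 - 30)) + m(K(1)) = (1/(-1) + 2*(-1))*((-75 - 49)*(-72 - 30)) + √2*√1 = (-1 - 2)*(-124*(-102)) + √2*1 = -3*12648 + √2 = -37944 + √2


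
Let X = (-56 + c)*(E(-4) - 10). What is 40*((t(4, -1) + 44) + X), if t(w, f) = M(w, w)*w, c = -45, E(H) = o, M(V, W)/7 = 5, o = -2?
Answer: 55840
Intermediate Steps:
M(V, W) = 35 (M(V, W) = 7*5 = 35)
E(H) = -2
X = 1212 (X = (-56 - 45)*(-2 - 10) = -101*(-12) = 1212)
t(w, f) = 35*w
40*((t(4, -1) + 44) + X) = 40*((35*4 + 44) + 1212) = 40*((140 + 44) + 1212) = 40*(184 + 1212) = 40*1396 = 55840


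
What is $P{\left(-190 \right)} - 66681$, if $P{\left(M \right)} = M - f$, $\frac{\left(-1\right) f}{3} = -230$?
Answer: $-67561$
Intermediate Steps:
$f = 690$ ($f = \left(-3\right) \left(-230\right) = 690$)
$P{\left(M \right)} = -690 + M$ ($P{\left(M \right)} = M - 690 = -690 + M$)
$P{\left(-190 \right)} - 66681 = \left(-690 - 190\right) - 66681 = -880 - 66681 = -67561$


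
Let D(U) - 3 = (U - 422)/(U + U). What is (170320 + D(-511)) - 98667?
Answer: 73233365/1022 ≈ 71657.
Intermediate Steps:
D(U) = 3 + (-422 + U)/(2*U) (D(U) = 3 + (U - 422)/(U + U) = 3 + (-422 + U)/((2*U)) = 3 + (-422 + U)*(1/(2*U)) = 3 + (-422 + U)/(2*U))
(170320 + D(-511)) - 98667 = (170320 + (7/2 - 211/(-511))) - 98667 = (170320 + (7/2 - 211*(-1/511))) - 98667 = (170320 + (7/2 + 211/511)) - 98667 = (170320 + 3999/1022) - 98667 = 174071039/1022 - 98667 = 73233365/1022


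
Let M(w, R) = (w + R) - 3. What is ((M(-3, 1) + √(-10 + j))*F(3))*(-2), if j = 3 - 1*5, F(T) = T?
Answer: 30 - 12*I*√3 ≈ 30.0 - 20.785*I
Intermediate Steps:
M(w, R) = -3 + R + w (M(w, R) = (R + w) - 3 = -3 + R + w)
j = -2 (j = 3 - 5 = -2)
((M(-3, 1) + √(-10 + j))*F(3))*(-2) = (((-3 + 1 - 3) + √(-10 - 2))*3)*(-2) = ((-5 + √(-12))*3)*(-2) = ((-5 + 2*I*√3)*3)*(-2) = (-15 + 6*I*√3)*(-2) = 30 - 12*I*√3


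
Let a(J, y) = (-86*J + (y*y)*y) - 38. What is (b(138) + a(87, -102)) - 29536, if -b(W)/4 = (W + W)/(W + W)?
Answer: -1098268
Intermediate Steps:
a(J, y) = -38 + y³ - 86*J (a(J, y) = (-86*J + y²*y) - 38 = (-86*J + y³) - 38 = (y³ - 86*J) - 38 = -38 + y³ - 86*J)
b(W) = -4 (b(W) = -4*(W + W)/(W + W) = -4*2*W/(2*W) = -4*2*W*1/(2*W) = -4*1 = -4)
(b(138) + a(87, -102)) - 29536 = (-4 + (-38 + (-102)³ - 86*87)) - 29536 = (-4 + (-38 - 1061208 - 7482)) - 29536 = (-4 - 1068728) - 29536 = -1068732 - 29536 = -1098268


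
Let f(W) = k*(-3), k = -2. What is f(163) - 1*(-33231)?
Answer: 33237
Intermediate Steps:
f(W) = 6 (f(W) = -2*(-3) = 6)
f(163) - 1*(-33231) = 6 - 1*(-33231) = 6 + 33231 = 33237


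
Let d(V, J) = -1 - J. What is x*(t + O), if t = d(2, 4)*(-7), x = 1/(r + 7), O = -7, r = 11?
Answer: 14/9 ≈ 1.5556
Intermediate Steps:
x = 1/18 (x = 1/(11 + 7) = 1/18 ≈ 0.055556)
t = 35 (t = (-1 - 1*4)*(-7) = (-1 - 4)*(-7) = -5*(-7) = 35)
x*(t + O) = (35 - 7)/18 = (1/18)*28 = 14/9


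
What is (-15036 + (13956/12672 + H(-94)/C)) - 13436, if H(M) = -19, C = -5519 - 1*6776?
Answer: -369652462291/12983520 ≈ -28471.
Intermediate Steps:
C = -12295 (C = -5519 - 6776 = -12295)
(-15036 + (13956/12672 + H(-94)/C)) - 13436 = (-15036 + (13956/12672 - 19/(-12295))) - 13436 = (-15036 + (13956*(1/12672) - 19*(-1/12295))) - 13436 = (-15036 + (1163/1056 + 19/12295)) - 13436 = (-15036 + 14319149/12983520) - 13436 = -195205887571/12983520 - 13436 = -369652462291/12983520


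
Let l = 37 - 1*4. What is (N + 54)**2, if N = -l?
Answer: 441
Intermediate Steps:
l = 33 (l = 37 - 4 = 33)
N = -33 (N = -1*33 = -33)
(N + 54)**2 = (-33 + 54)**2 = 21**2 = 441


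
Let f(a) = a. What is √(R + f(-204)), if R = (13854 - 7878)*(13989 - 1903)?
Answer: 2*√18056433 ≈ 8498.6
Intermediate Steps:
R = 72225936 (R = 5976*12086 = 72225936)
√(R + f(-204)) = √(72225936 - 204) = √72225732 = 2*√18056433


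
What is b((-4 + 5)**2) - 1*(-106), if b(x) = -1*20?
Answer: 86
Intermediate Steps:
b(x) = -20
b((-4 + 5)**2) - 1*(-106) = -20 - 1*(-106) = -20 + 106 = 86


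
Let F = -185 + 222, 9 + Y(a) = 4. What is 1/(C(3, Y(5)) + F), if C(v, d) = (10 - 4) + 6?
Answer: 1/49 ≈ 0.020408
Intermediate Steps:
Y(a) = -5 (Y(a) = -9 + 4 = -5)
F = 37
C(v, d) = 12 (C(v, d) = 6 + 6 = 12)
1/(C(3, Y(5)) + F) = 1/(12 + 37) = 1/49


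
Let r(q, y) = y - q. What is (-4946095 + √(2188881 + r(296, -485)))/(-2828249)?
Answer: 4946095/2828249 - 10*√21881/2828249 ≈ 1.7483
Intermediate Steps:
(-4946095 + √(2188881 + r(296, -485)))/(-2828249) = (-4946095 + √(2188881 + (-485 - 1*296)))/(-2828249) = (-4946095 + √(2188881 + (-485 - 296)))*(-1/2828249) = (-4946095 + √(2188881 - 781))*(-1/2828249) = (-4946095 + √2188100)*(-1/2828249) = (-4946095 + 10*√21881)*(-1/2828249) = 4946095/2828249 - 10*√21881/2828249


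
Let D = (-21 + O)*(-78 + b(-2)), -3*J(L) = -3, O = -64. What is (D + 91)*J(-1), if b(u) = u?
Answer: 6891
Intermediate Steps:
J(L) = 1 (J(L) = -⅓*(-3) = 1)
D = 6800 (D = (-21 - 64)*(-78 - 2) = -85*(-80) = 6800)
(D + 91)*J(-1) = (6800 + 91)*1 = 6891*1 = 6891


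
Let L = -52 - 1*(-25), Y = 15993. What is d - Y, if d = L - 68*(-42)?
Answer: -13164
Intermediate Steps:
L = -27 (L = -52 + 25 = -27)
d = 2829 (d = -27 - 68*(-42) = -27 + 2856 = 2829)
d - Y = 2829 - 1*15993 = 2829 - 15993 = -13164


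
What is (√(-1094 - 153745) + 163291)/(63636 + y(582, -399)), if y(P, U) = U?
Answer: 163291/63237 + I*√154839/63237 ≈ 2.5822 + 0.0062226*I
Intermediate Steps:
(√(-1094 - 153745) + 163291)/(63636 + y(582, -399)) = (√(-1094 - 153745) + 163291)/(63636 - 399) = (√(-154839) + 163291)/63237 = (I*√154839 + 163291)*(1/63237) = (163291 + I*√154839)*(1/63237) = 163291/63237 + I*√154839/63237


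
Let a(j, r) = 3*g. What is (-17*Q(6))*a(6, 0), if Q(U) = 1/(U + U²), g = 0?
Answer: 0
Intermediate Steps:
a(j, r) = 0 (a(j, r) = 3*0 = 0)
(-17*Q(6))*a(6, 0) = -17/(6*(1 + 6))*0 = -17/(6*7)*0 = -17*1/42*0 = -17/42*0 = 0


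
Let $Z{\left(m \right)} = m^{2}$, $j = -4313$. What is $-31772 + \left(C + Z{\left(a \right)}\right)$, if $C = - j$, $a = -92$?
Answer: $-18995$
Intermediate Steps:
$C = 4313$ ($C = \left(-1\right) \left(-4313\right) = 4313$)
$-31772 + \left(C + Z{\left(a \right)}\right) = -31772 + \left(4313 + \left(-92\right)^{2}\right) = -31772 + \left(4313 + 8464\right) = -31772 + 12777 = -18995$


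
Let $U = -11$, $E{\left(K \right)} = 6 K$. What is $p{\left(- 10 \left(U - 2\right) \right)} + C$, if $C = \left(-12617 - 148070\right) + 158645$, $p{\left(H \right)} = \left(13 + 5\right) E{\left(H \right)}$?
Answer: $11998$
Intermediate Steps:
$p{\left(H \right)} = 108 H$ ($p{\left(H \right)} = \left(13 + 5\right) 6 H = 18 \cdot 6 H = 108 H$)
$C = -2042$ ($C = -160687 + 158645 = -2042$)
$p{\left(- 10 \left(U - 2\right) \right)} + C = 108 \left(- 10 \left(-11 - 2\right)\right) - 2042 = 108 \left(\left(-10\right) \left(-13\right)\right) - 2042 = 108 \cdot 130 - 2042 = 14040 - 2042 = 11998$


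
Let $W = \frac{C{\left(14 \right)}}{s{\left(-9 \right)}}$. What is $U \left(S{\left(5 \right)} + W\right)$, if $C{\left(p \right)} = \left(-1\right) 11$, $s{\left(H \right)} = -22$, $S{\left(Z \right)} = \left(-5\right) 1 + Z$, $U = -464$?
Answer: $-232$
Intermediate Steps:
$S{\left(Z \right)} = -5 + Z$
$C{\left(p \right)} = -11$
$W = \frac{1}{2}$ ($W = - \frac{11}{-22} = \left(-11\right) \left(- \frac{1}{22}\right) = \frac{1}{2} \approx 0.5$)
$U \left(S{\left(5 \right)} + W\right) = - 464 \left(\left(-5 + 5\right) + \frac{1}{2}\right) = - 464 \left(0 + \frac{1}{2}\right) = \left(-464\right) \frac{1}{2} = -232$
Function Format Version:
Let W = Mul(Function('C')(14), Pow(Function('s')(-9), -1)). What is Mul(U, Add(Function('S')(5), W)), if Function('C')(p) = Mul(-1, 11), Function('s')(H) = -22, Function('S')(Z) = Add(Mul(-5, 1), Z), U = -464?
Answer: -232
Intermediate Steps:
Function('S')(Z) = Add(-5, Z)
Function('C')(p) = -11
W = Rational(1, 2) (W = Mul(-11, Pow(-22, -1)) = Mul(-11, Rational(-1, 22)) = Rational(1, 2) ≈ 0.50000)
Mul(U, Add(Function('S')(5), W)) = Mul(-464, Add(Add(-5, 5), Rational(1, 2))) = Mul(-464, Add(0, Rational(1, 2))) = Mul(-464, Rational(1, 2)) = -232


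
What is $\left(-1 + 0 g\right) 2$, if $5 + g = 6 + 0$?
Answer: $-2$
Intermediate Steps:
$g = 1$ ($g = -5 + \left(6 + 0\right) = -5 + 6 = 1$)
$\left(-1 + 0 g\right) 2 = \left(-1 + 0 \cdot 1\right) 2 = \left(-1 + 0\right) 2 = \left(-1\right) 2 = -2$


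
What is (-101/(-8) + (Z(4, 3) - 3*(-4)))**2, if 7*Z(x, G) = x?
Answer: 1990921/3136 ≈ 634.86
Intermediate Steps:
Z(x, G) = x/7
(-101/(-8) + (Z(4, 3) - 3*(-4)))**2 = (-101/(-8) + ((1/7)*4 - 3*(-4)))**2 = (-101*(-1/8) + (4/7 + 12))**2 = (101/8 + 88/7)**2 = (1411/56)**2 = 1990921/3136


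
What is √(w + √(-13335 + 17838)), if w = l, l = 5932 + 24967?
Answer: √(30899 + √4503) ≈ 175.97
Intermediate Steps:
l = 30899
w = 30899
√(w + √(-13335 + 17838)) = √(30899 + √(-13335 + 17838)) = √(30899 + √4503)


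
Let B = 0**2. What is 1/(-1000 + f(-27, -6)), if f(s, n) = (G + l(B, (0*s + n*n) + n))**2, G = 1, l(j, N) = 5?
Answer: -1/964 ≈ -0.0010373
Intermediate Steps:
B = 0
f(s, n) = 36 (f(s, n) = (1 + 5)**2 = 6**2 = 36)
1/(-1000 + f(-27, -6)) = 1/(-1000 + 36) = 1/(-964) = -1/964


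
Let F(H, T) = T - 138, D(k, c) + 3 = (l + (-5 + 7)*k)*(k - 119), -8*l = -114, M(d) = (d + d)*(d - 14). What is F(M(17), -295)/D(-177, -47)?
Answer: -433/100563 ≈ -0.0043058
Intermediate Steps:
M(d) = 2*d*(-14 + d) (M(d) = (2*d)*(-14 + d) = 2*d*(-14 + d))
l = 57/4 (l = -⅛*(-114) = 57/4 ≈ 14.250)
D(k, c) = -3 + (-119 + k)*(57/4 + 2*k) (D(k, c) = -3 + (57/4 + (-5 + 7)*k)*(k - 119) = -3 + (57/4 + 2*k)*(-119 + k) = -3 + (-119 + k)*(57/4 + 2*k))
F(H, T) = -138 + T
F(M(17), -295)/D(-177, -47) = (-138 - 295)/(-6795/4 + 2*(-177)² - 895/4*(-177)) = -433/(-6795/4 + 2*31329 + 158415/4) = -433/(-6795/4 + 62658 + 158415/4) = -433/100563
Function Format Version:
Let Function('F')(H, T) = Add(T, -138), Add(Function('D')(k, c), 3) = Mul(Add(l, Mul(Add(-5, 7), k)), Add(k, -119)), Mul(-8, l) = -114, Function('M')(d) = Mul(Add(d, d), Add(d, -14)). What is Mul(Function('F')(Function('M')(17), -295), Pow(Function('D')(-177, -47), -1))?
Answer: Rational(-433, 100563) ≈ -0.0043058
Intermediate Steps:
Function('M')(d) = Mul(2, d, Add(-14, d)) (Function('M')(d) = Mul(Mul(2, d), Add(-14, d)) = Mul(2, d, Add(-14, d)))
l = Rational(57, 4) (l = Mul(Rational(-1, 8), -114) = Rational(57, 4) ≈ 14.250)
Function('D')(k, c) = Add(-3, Mul(Add(-119, k), Add(Rational(57, 4), Mul(2, k)))) (Function('D')(k, c) = Add(-3, Mul(Add(Rational(57, 4), Mul(Add(-5, 7), k)), Add(k, -119))) = Add(-3, Mul(Add(Rational(57, 4), Mul(2, k)), Add(-119, k))) = Add(-3, Mul(Add(-119, k), Add(Rational(57, 4), Mul(2, k)))))
Function('F')(H, T) = Add(-138, T)
Mul(Function('F')(Function('M')(17), -295), Pow(Function('D')(-177, -47), -1)) = Mul(Add(-138, -295), Pow(Add(Rational(-6795, 4), Mul(2, Pow(-177, 2)), Mul(Rational(-895, 4), -177)), -1)) = Mul(-433, Pow(Add(Rational(-6795, 4), Mul(2, 31329), Rational(158415, 4)), -1)) = Mul(-433, Pow(Add(Rational(-6795, 4), 62658, Rational(158415, 4)), -1)) = Mul(-433, Pow(100563, -1)) = Mul(-433, Rational(1, 100563)) = Rational(-433, 100563)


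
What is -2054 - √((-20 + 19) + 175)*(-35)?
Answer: -2054 + 35*√174 ≈ -1592.3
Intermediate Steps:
-2054 - √((-20 + 19) + 175)*(-35) = -2054 - √(-1 + 175)*(-35) = -2054 - √174*(-35) = -2054 - (-35)*√174 = -2054 + 35*√174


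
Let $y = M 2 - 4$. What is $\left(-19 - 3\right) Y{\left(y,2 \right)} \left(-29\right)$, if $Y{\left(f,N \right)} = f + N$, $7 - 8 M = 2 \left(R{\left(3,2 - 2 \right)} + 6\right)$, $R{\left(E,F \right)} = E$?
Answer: $- \frac{6061}{2} \approx -3030.5$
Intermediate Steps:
$M = - \frac{11}{8}$ ($M = \frac{7}{8} - \frac{2 \left(3 + 6\right)}{8} = \frac{7}{8} - \frac{2 \cdot 9}{8} = \frac{7}{8} - \frac{9}{4} = - \frac{11}{8} \approx -1.375$)
$y = - \frac{27}{4}$ ($y = \left(- \frac{11}{8}\right) 2 - 4 = - \frac{11}{4} - 4 = - \frac{27}{4} \approx -6.75$)
$Y{\left(f,N \right)} = N + f$
$\left(-19 - 3\right) Y{\left(y,2 \right)} \left(-29\right) = \left(-19 - 3\right) \left(2 - \frac{27}{4}\right) \left(-29\right) = \left(-22\right) \left(- \frac{19}{4}\right) \left(-29\right) = \frac{209}{2} \left(-29\right) = - \frac{6061}{2}$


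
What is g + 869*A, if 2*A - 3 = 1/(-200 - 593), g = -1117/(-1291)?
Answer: 1334799912/1023763 ≈ 1303.8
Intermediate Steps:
g = 1117/1291 (g = -1117*(-1/1291) = 1117/1291 ≈ 0.86522)
A = 1189/793 (A = 3/2 + 1/(2*(-200 - 593)) = 3/2 + (1/2)/(-793) = 3/2 + (1/2)*(-1/793) = 3/2 - 1/1586 = 1189/793 ≈ 1.4994)
g + 869*A = 1117/1291 + 869*(1189/793) = 1117/1291 + 1033241/793 = 1334799912/1023763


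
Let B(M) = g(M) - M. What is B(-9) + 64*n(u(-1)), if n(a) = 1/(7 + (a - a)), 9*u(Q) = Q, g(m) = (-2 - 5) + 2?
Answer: 92/7 ≈ 13.143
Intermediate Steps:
g(m) = -5 (g(m) = -7 + 2 = -5)
u(Q) = Q/9
n(a) = ⅐ (n(a) = 1/(7 + 0) = 1/7 = ⅐)
B(M) = -5 - M
B(-9) + 64*n(u(-1)) = (-5 - 1*(-9)) + 64*(⅐) = (-5 + 9) + 64/7 = 4 + 64/7 = 92/7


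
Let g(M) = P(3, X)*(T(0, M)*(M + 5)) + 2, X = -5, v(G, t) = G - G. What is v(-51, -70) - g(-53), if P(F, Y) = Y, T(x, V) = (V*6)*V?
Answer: -4044962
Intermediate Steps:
v(G, t) = 0
T(x, V) = 6*V² (T(x, V) = (6*V)*V = 6*V²)
g(M) = 2 - 30*M²*(5 + M) (g(M) = -5*6*M²*(M + 5) + 2 = -5*6*M²*(5 + M) + 2 = -30*M²*(5 + M) + 2 = 2 - 30*M²*(5 + M))
v(-51, -70) - g(-53) = 0 - (2 - 150*(-53)² - 30*(-53)³) = 0 - (2 - 150*2809 - 30*(-148877)) = 0 - (2 - 421350 + 4466310) = 0 - 1*4044962 = 0 - 4044962 = -4044962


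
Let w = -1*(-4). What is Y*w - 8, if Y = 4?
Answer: 8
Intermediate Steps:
w = 4
Y*w - 8 = 4*4 - 8 = 16 - 8 = 8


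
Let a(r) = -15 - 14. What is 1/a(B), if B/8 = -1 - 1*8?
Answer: -1/29 ≈ -0.034483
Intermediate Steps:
B = -72 (B = 8*(-1 - 1*8) = 8*(-1 - 8) = 8*(-9) = -72)
a(r) = -29
1/a(B) = 1/(-29) = -1/29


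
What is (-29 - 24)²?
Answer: 2809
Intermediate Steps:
(-29 - 24)² = (-53)² = 2809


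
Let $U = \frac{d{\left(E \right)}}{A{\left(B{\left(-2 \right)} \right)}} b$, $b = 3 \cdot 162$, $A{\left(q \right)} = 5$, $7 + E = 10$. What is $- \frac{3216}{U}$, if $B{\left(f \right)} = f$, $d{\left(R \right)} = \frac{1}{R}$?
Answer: $- \frac{2680}{27} \approx -99.259$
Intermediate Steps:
$E = 3$ ($E = -7 + 10 = 3$)
$b = 486$
$U = \frac{162}{5}$ ($U = \frac{1}{3 \cdot 5} \cdot 486 = \frac{1}{3} \cdot \frac{1}{5} \cdot 486 = \frac{1}{15} \cdot 486 = \frac{162}{5} \approx 32.4$)
$- \frac{3216}{U} = - \frac{3216}{\frac{162}{5}} = \left(-3216\right) \frac{5}{162} = - \frac{2680}{27}$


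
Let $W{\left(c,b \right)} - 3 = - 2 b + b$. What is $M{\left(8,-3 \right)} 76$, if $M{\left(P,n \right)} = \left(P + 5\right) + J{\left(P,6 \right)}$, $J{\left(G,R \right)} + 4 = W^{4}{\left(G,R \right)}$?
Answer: $6840$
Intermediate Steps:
$W{\left(c,b \right)} = 3 - b$ ($W{\left(c,b \right)} = 3 + \left(- 2 b + b\right) = 3 - b$)
$J{\left(G,R \right)} = -4 + \left(3 - R\right)^{4}$
$M{\left(P,n \right)} = 82 + P$ ($M{\left(P,n \right)} = \left(P + 5\right) - \left(4 - \left(-3 + 6\right)^{4}\right) = \left(5 + P\right) - \left(4 - 3^{4}\right) = \left(5 + P\right) + \left(-4 + 81\right) = \left(5 + P\right) + 77 = 82 + P$)
$M{\left(8,-3 \right)} 76 = \left(82 + 8\right) 76 = 90 \cdot 76 = 6840$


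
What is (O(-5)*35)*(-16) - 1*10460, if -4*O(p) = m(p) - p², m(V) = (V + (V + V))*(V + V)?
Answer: 7040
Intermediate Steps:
m(V) = 6*V² (m(V) = (V + 2*V)*(2*V) = (3*V)*(2*V) = 6*V²)
O(p) = -5*p²/4 (O(p) = -(6*p² - p²)/4 = -5*p²/4)
(O(-5)*35)*(-16) - 1*10460 = (-5/4*(-5)²*35)*(-16) - 1*10460 = (-5/4*25*35)*(-16) - 10460 = -125/4*35*(-16) - 10460 = -4375/4*(-16) - 10460 = 17500 - 10460 = 7040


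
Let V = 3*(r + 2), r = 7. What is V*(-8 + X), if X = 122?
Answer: 3078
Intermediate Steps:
V = 27 (V = 3*(7 + 2) = 3*9 = 27)
V*(-8 + X) = 27*(-8 + 122) = 27*114 = 3078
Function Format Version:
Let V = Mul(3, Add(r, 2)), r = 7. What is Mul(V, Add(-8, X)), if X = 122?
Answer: 3078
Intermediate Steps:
V = 27 (V = Mul(3, Add(7, 2)) = Mul(3, 9) = 27)
Mul(V, Add(-8, X)) = Mul(27, Add(-8, 122)) = Mul(27, 114) = 3078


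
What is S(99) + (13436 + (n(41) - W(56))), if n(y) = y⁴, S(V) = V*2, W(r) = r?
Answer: 2839339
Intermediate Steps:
S(V) = 2*V
S(99) + (13436 + (n(41) - W(56))) = 2*99 + (13436 + (41⁴ - 1*56)) = 198 + (13436 + (2825761 - 56)) = 198 + (13436 + 2825705) = 198 + 2839141 = 2839339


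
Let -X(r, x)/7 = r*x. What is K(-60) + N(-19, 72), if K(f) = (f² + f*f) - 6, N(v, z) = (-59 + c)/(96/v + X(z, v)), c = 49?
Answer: 654107161/90924 ≈ 7194.0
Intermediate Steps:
X(r, x) = -7*r*x
N(v, z) = -10/(96/v - 7*v*z) (N(v, z) = (-59 + 49)/(96/v - 7*z*v) = -10/(96/v - 7*v*z))
K(f) = -6 + 2*f² (K(f) = (f² + f²) - 6 = 2*f² - 6 = -6 + 2*f²)
K(-60) + N(-19, 72) = (-6 + 2*(-60)²) + 10*(-19)/(-96 + 7*72*(-19)²) = (-6 + 2*3600) + 10*(-19)/(-96 + 7*72*361) = (-6 + 7200) + 10*(-19)/(-96 + 181944) = 7194 + 10*(-19)/181848 = 7194 + 10*(-19)*(1/181848) = 7194 - 95/90924 = 654107161/90924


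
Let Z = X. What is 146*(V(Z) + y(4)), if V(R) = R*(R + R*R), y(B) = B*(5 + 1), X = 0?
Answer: 3504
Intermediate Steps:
Z = 0
y(B) = 6*B (y(B) = B*6 = 6*B)
V(R) = R*(R + R**2)
146*(V(Z) + y(4)) = 146*(0**2*(1 + 0) + 6*4) = 146*(0*1 + 24) = 146*(0 + 24) = 146*24 = 3504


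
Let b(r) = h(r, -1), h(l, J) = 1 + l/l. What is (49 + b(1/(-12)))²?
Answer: 2601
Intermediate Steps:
h(l, J) = 2 (h(l, J) = 1 + 1 = 2)
b(r) = 2
(49 + b(1/(-12)))² = (49 + 2)² = 51² = 2601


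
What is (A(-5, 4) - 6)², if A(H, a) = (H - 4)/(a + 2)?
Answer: 225/4 ≈ 56.250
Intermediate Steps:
A(H, a) = (-4 + H)/(2 + a)
(A(-5, 4) - 6)² = ((-4 - 5)/(2 + 4) - 6)² = (-9/6 - 6)² = ((⅙)*(-9) - 6)² = (-3/2 - 6)² = (-15/2)² = 225/4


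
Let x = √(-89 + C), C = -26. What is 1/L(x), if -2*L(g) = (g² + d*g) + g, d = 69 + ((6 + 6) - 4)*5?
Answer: 2*√115/(115*(√115 - 110*I)) ≈ 0.00016373 + 0.0016795*I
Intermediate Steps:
d = 109 (d = 69 + (12 - 4)*5 = 69 + 8*5 = 69 + 40 = 109)
x = I*√115 (x = √(-89 - 26) = √(-115) = I*√115 ≈ 10.724*I)
L(g) = -55*g - g²/2 (L(g) = -((g² + 109*g) + g)/2 = -(g² + 110*g)/2 = -55*g - g²/2)
1/L(x) = 1/(-I*√115*(110 + I*√115)/2) = 2*I*√115/(115*(110 + I*√115))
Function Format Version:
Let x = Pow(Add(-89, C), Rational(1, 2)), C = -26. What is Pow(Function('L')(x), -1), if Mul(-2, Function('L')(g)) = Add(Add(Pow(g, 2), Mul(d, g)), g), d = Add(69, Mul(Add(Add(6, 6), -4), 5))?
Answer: Mul(Rational(2, 115), Pow(115, Rational(1, 2)), Pow(Add(Pow(115, Rational(1, 2)), Mul(-110, I)), -1)) ≈ Add(0.00016373, Mul(0.0016795, I))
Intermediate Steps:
d = 109 (d = Add(69, Mul(Add(12, -4), 5)) = Add(69, Mul(8, 5)) = Add(69, 40) = 109)
x = Mul(I, Pow(115, Rational(1, 2))) (x = Pow(Add(-89, -26), Rational(1, 2)) = Pow(-115, Rational(1, 2)) = Mul(I, Pow(115, Rational(1, 2))) ≈ Mul(10.724, I))
Function('L')(g) = Add(Mul(-55, g), Mul(Rational(-1, 2), Pow(g, 2))) (Function('L')(g) = Mul(Rational(-1, 2), Add(Add(Pow(g, 2), Mul(109, g)), g)) = Mul(Rational(-1, 2), Add(Pow(g, 2), Mul(110, g))) = Add(Mul(-55, g), Mul(Rational(-1, 2), Pow(g, 2))))
Pow(Function('L')(x), -1) = Pow(Mul(Rational(-1, 2), Mul(I, Pow(115, Rational(1, 2))), Add(110, Mul(I, Pow(115, Rational(1, 2))))), -1) = Pow(Mul(Rational(-1, 2), I, Pow(115, Rational(1, 2)), Add(110, Mul(I, Pow(115, Rational(1, 2))))), -1) = Mul(Rational(2, 115), I, Pow(115, Rational(1, 2)), Pow(Add(110, Mul(I, Pow(115, Rational(1, 2)))), -1))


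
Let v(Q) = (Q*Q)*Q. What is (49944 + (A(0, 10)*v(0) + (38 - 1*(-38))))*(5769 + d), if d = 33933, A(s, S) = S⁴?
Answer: 1985894040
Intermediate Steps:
v(Q) = Q³ (v(Q) = Q²*Q = Q³)
(49944 + (A(0, 10)*v(0) + (38 - 1*(-38))))*(5769 + d) = (49944 + (10⁴*0³ + (38 - 1*(-38))))*(5769 + 33933) = (49944 + (10000*0 + (38 + 38)))*39702 = (49944 + (0 + 76))*39702 = (49944 + 76)*39702 = 50020*39702 = 1985894040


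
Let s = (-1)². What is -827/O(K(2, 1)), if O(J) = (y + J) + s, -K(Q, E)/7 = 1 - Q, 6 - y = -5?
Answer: -827/19 ≈ -43.526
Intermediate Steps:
y = 11 (y = 6 - 1*(-5) = 6 + 5 = 11)
s = 1
K(Q, E) = -7 + 7*Q (K(Q, E) = -7*(1 - Q) = -7 + 7*Q)
O(J) = 12 + J (O(J) = (11 + J) + 1 = 12 + J)
-827/O(K(2, 1)) = -827/(12 + (-7 + 7*2)) = -827/(12 + (-7 + 14)) = -827/(12 + 7) = -827/19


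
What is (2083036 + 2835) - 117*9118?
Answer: 1019065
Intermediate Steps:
(2083036 + 2835) - 117*9118 = 2085871 - 1066806 = 1019065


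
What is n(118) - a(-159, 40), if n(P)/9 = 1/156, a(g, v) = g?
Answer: 8271/52 ≈ 159.06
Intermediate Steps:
n(P) = 3/52 (n(P) = 9/156 = 9*(1/156) = 3/52)
n(118) - a(-159, 40) = 3/52 - 1*(-159) = 3/52 + 159 = 8271/52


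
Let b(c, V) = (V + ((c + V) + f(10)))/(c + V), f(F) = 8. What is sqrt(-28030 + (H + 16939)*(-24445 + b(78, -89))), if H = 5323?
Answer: 2*I*sqrt(16457101969)/11 ≈ 23325.0*I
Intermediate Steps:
b(c, V) = (8 + c + 2*V)/(V + c) (b(c, V) = (V + ((c + V) + 8))/(c + V) = (V + ((V + c) + 8))/(V + c) = (V + (8 + V + c))/(V + c) = (8 + c + 2*V)/(V + c))
sqrt(-28030 + (H + 16939)*(-24445 + b(78, -89))) = sqrt(-28030 + (5323 + 16939)*(-24445 + (8 + 78 + 2*(-89))/(-89 + 78))) = sqrt(-28030 + 22262*(-24445 + (8 + 78 - 178)/(-11))) = sqrt(-28030 + 22262*(-24445 - 1/11*(-92))) = sqrt(-28030 + 22262*(-24445 + 92/11)) = sqrt(-28030 + 22262*(-268803/11)) = sqrt(-28030 - 5984092386/11) = sqrt(-5984400716/11) = 2*I*sqrt(16457101969)/11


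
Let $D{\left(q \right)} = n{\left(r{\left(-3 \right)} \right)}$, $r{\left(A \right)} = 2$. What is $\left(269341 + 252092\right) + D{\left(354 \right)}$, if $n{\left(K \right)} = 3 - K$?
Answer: $521434$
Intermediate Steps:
$D{\left(q \right)} = 1$ ($D{\left(q \right)} = 3 - 2 = 1$)
$\left(269341 + 252092\right) + D{\left(354 \right)} = \left(269341 + 252092\right) + 1 = 521433 + 1 = 521434$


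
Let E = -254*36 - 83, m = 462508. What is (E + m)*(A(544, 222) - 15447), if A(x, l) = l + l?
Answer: -6800574843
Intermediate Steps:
A(x, l) = 2*l
E = -9227 (E = -9144 - 83 = -9227)
(E + m)*(A(544, 222) - 15447) = (-9227 + 462508)*(2*222 - 15447) = 453281*(444 - 15447) = 453281*(-15003) = -6800574843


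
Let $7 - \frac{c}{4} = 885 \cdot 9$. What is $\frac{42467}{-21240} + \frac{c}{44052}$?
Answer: $- \frac{212238997}{77972040} \approx -2.722$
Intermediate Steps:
$c = -31832$ ($c = 28 - 4 \cdot 885 \cdot 9 = 28 - 31860 = -31832$)
$\frac{42467}{-21240} + \frac{c}{44052} = \frac{42467}{-21240} - \frac{31832}{44052} = 42467 \left(- \frac{1}{21240}\right) - \frac{7958}{11013} = - \frac{42467}{21240} - \frac{7958}{11013} = - \frac{212238997}{77972040}$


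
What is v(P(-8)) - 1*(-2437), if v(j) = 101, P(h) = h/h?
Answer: 2538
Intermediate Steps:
P(h) = 1
v(P(-8)) - 1*(-2437) = 101 - 1*(-2437) = 101 + 2437 = 2538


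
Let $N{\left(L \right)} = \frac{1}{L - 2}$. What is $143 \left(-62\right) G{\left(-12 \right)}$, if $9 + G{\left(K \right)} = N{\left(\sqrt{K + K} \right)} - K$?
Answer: $- \frac{181753}{7} + \frac{4433 i \sqrt{6}}{7} \approx -25965.0 + 1551.2 i$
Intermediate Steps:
$N{\left(L \right)} = \frac{1}{-2 + L}$
$G{\left(K \right)} = -9 + \frac{1}{-2 + \sqrt{2} \sqrt{K}} - K$ ($G{\left(K \right)} = -9 - \left(K - \frac{1}{-2 + \sqrt{K + K}}\right) = -9 - \left(K - \frac{1}{-2 + \sqrt{2 K}}\right) = -9 - \left(K - \frac{1}{-2 + \sqrt{2} \sqrt{K}}\right) = -9 + \frac{1}{-2 + \sqrt{2} \sqrt{K}} - K$)
$143 \left(-62\right) G{\left(-12 \right)} = 143 \left(-62\right) \left(-9 + \frac{1}{-2 + \sqrt{2} \sqrt{-12}} - -12\right) = - 8866 \left(-9 + \frac{1}{-2 + \sqrt{2} \cdot 2 i \sqrt{3}} + 12\right) = - 8866 \left(-9 + \frac{1}{-2 + 2 i \sqrt{6}} + 12\right) = - 8866 \left(3 + \frac{1}{-2 + 2 i \sqrt{6}}\right) = -26598 - \frac{8866}{-2 + 2 i \sqrt{6}}$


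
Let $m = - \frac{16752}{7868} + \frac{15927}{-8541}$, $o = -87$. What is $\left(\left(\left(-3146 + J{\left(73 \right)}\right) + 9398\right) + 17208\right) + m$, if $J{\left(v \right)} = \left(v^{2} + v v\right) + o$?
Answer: $\frac{190552901480}{5600049} \approx 34027.0$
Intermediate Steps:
$J{\left(v \right)} = -87 + 2 v^{2}$ ($J{\left(v \right)} = \left(v^{2} + v v\right) - 87 = \left(v^{2} + v^{2}\right) - 87 = 2 v^{2} - 87 = -87 + 2 v^{2}$)
$m = - \frac{22366039}{5600049}$ ($m = \left(-16752\right) \frac{1}{7868} + 15927 \left(- \frac{1}{8541}\right) = - \frac{4188}{1967} - \frac{5309}{2847} = - \frac{22366039}{5600049} \approx -3.9939$)
$\left(\left(\left(-3146 + J{\left(73 \right)}\right) + 9398\right) + 17208\right) + m = \left(\left(\left(-3146 - \left(87 - 2 \cdot 73^{2}\right)\right) + 9398\right) + 17208\right) - \frac{22366039}{5600049} = \left(\left(\left(-3146 + \left(-87 + 2 \cdot 5329\right)\right) + 9398\right) + 17208\right) - \frac{22366039}{5600049} = \left(\left(\left(-3146 + \left(-87 + 10658\right)\right) + 9398\right) + 17208\right) - \frac{22366039}{5600049} = \left(\left(\left(-3146 + 10571\right) + 9398\right) + 17208\right) - \frac{22366039}{5600049} = \left(\left(7425 + 9398\right) + 17208\right) - \frac{22366039}{5600049} = \left(16823 + 17208\right) - \frac{22366039}{5600049} = 34031 - \frac{22366039}{5600049} = \frac{190552901480}{5600049}$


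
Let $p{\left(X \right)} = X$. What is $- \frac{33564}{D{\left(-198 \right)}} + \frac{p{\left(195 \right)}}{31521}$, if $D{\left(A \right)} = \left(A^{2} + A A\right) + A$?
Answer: $- \frac{733277}{1733655} \approx -0.42297$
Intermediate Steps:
$D{\left(A \right)} = A + 2 A^{2}$ ($D{\left(A \right)} = \left(A^{2} + A^{2}\right) + A = 2 A^{2} + A = A + 2 A^{2}$)
$- \frac{33564}{D{\left(-198 \right)}} + \frac{p{\left(195 \right)}}{31521} = - \frac{33564}{\left(-198\right) \left(1 + 2 \left(-198\right)\right)} + \frac{195}{31521} = - \frac{33564}{\left(-198\right) \left(1 - 396\right)} + 195 \cdot \frac{1}{31521} = - \frac{33564}{\left(-198\right) \left(-395\right)} + \frac{65}{10507} = - \frac{33564}{78210} + \frac{65}{10507} = \left(-33564\right) \frac{1}{78210} + \frac{65}{10507} = - \frac{5594}{13035} + \frac{65}{10507} = - \frac{733277}{1733655}$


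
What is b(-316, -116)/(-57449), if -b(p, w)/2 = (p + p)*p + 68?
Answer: 57080/8207 ≈ 6.9550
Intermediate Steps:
b(p, w) = -136 - 4*p² (b(p, w) = -2*((p + p)*p + 68) = -2*((2*p)*p + 68) = -2*(2*p² + 68) = -2*(68 + 2*p²) = -136 - 4*p²)
b(-316, -116)/(-57449) = (-136 - 4*(-316)²)/(-57449) = (-136 - 4*99856)*(-1/57449) = (-136 - 399424)*(-1/57449) = -399560*(-1/57449) = 57080/8207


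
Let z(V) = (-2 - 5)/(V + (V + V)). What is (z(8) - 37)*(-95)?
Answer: 85025/24 ≈ 3542.7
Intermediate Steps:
z(V) = -7/(3*V) (z(V) = -7/(V + 2*V) = -7*1/(3*V) = -7/(3*V))
(z(8) - 37)*(-95) = (-7/3/8 - 37)*(-95) = (-7/3*1/8 - 37)*(-95) = (-7/24 - 37)*(-95) = -895/24*(-95) = 85025/24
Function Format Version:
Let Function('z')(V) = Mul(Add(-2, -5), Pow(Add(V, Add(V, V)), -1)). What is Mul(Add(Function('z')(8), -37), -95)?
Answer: Rational(85025, 24) ≈ 3542.7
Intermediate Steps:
Function('z')(V) = Mul(Rational(-7, 3), Pow(V, -1)) (Function('z')(V) = Mul(-7, Pow(Add(V, Mul(2, V)), -1)) = Mul(-7, Pow(Mul(3, V), -1)) = Mul(-7, Mul(Rational(1, 3), Pow(V, -1))) = Mul(Rational(-7, 3), Pow(V, -1)))
Mul(Add(Function('z')(8), -37), -95) = Mul(Add(Mul(Rational(-7, 3), Pow(8, -1)), -37), -95) = Mul(Add(Mul(Rational(-7, 3), Rational(1, 8)), -37), -95) = Mul(Add(Rational(-7, 24), -37), -95) = Mul(Rational(-895, 24), -95) = Rational(85025, 24)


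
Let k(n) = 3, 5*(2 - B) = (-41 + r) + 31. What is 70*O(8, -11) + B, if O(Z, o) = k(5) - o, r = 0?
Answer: 984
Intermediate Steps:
B = 4 (B = 2 - ((-41 + 0) + 31)/5 = 2 - (-41 + 31)/5 = 2 - 1/5*(-10) = 2 + 2 = 4)
O(Z, o) = 3 - o
70*O(8, -11) + B = 70*(3 - 1*(-11)) + 4 = 70*(3 + 11) + 4 = 70*14 + 4 = 980 + 4 = 984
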